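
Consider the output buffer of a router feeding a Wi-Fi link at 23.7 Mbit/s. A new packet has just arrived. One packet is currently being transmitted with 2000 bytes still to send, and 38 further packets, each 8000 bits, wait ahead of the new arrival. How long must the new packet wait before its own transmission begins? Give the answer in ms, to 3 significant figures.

13.5 ms

Each queued packet: L/R = 8000/23700000 = 0.337553 ms.
38 queued → 12.827 ms.
Plus remaining 16000 bits of current packet: 0.675105 ms.
Queuing delay = 13.5 ms.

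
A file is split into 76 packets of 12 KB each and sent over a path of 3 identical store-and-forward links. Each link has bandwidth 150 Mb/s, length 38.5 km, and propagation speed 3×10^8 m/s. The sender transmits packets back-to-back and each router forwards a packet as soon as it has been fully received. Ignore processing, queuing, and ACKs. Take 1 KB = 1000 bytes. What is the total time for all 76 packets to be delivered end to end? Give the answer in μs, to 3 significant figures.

Per-hop transmission t_tx = L/R = 96000/150000000 = 640 μs.
Per-hop propagation t_prop = 38500/300000000 = 128.333 μs.
Pipeline fill: first packet needs 3·t_tx to clear all hops; remaining 75 packets each add one t_tx.
Total = (3+76-1)·t_tx + 3·t_prop = 78·640 + 3·128.333 = 50300 μs.

50300 μs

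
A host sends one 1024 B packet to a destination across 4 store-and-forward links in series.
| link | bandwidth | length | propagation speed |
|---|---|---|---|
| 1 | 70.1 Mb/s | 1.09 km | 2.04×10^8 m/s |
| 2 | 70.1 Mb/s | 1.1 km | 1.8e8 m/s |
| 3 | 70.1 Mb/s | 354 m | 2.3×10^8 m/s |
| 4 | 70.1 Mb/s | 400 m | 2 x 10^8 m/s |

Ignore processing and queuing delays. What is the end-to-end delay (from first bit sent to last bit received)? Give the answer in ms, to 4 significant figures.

L = 1024 × 8 = 8192 bits.
Transmission delay per hop = L/R = 8192/70100000 = 0.116862 ms; 4 hops → 0.467447 ms.
Propagation delays (d/s per hop): 0.00534314, 0.00611111, 0.00153913, 0.002 ms; sum = 0.0149934 ms.
End-to-end = 0.4824 ms.

0.4824 ms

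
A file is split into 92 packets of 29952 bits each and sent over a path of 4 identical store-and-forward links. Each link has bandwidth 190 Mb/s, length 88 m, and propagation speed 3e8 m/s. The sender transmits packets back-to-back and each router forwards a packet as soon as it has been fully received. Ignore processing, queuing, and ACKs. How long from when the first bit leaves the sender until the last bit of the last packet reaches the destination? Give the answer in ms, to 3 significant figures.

Per-hop transmission t_tx = L/R = 29952/190000000 = 0.157642 ms.
Per-hop propagation t_prop = 88/300000000 = 0.000293333 ms.
Pipeline fill: first packet needs 4·t_tx to clear all hops; remaining 91 packets each add one t_tx.
Total = (4+92-1)·t_tx + 4·t_prop = 95·0.157642 + 4·0.000293333 = 15.0 ms.

15.0 ms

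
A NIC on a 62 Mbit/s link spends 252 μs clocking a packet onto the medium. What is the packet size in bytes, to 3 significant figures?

1950 bytes

L = R × t_tx = 62000000 b/s × 0.000252 s = 15624 bits.
In bytes: 15624 / 8 = 1950 bytes.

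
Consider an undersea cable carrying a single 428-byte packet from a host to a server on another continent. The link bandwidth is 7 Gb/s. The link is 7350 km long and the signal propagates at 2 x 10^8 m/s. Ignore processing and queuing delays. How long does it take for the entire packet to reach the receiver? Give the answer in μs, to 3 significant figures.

L = 428 × 8 = 3424 bits.
Transmission delay = L/R = 3424 / 7000000000 = 0.489143 μs.
Propagation delay = d/s = 7350000 m / 200000000 m/s = 36750 μs.
Total = 36800 μs.

36800 μs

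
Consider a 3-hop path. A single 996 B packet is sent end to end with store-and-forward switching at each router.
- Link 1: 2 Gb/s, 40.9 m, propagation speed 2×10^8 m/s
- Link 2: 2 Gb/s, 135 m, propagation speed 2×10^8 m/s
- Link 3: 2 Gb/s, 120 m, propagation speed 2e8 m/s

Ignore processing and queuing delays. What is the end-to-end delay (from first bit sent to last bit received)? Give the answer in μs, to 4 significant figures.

13.43 μs

L = 996 × 8 = 7968 bits.
Transmission delay per hop = L/R = 7968/2000000000 = 3.984 μs; 3 hops → 11.952 μs.
Propagation delays (d/s per hop): 0.2045, 0.675, 0.6 μs; sum = 1.4795 μs.
End-to-end = 13.43 μs.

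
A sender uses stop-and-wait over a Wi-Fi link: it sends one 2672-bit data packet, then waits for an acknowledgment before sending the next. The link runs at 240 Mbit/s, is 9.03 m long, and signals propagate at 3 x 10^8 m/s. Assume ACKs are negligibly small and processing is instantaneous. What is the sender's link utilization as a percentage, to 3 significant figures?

99.5 %

t_tx = L/R = 2672/240000000 = 1.11333e-05 s.
t_prop = 9.03/300000000 = 3.01e-08 s; RTT = 6.02e-08 s.
Cycle = t_tx + RTT = 1.11935e-05 s.
Utilization = t_tx / cycle = 1.11333e-05/1.11935e-05 = 99.5 %.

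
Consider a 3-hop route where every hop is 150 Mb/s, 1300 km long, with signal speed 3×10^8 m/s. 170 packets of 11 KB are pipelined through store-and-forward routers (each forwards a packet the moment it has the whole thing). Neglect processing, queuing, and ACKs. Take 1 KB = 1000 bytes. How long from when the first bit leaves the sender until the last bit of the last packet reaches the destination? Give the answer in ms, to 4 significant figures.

113.9 ms

Per-hop transmission t_tx = L/R = 88000/150000000 = 0.586667 ms.
Per-hop propagation t_prop = 1300000/300000000 = 4.33333 ms.
Pipeline fill: first packet needs 3·t_tx to clear all hops; remaining 169 packets each add one t_tx.
Total = (3+170-1)·t_tx + 3·t_prop = 172·0.586667 + 3·4.33333 = 113.9 ms.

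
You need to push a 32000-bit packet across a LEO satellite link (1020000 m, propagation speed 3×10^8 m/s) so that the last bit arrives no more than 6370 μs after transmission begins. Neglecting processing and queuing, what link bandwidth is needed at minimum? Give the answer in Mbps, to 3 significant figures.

Propagation delay = 1020000 / 300000000 = 3400 μs.
Transmission budget = 6370 − 3400 = 2970 μs.
R ≥ L / t_tx = 32000 bits / 0.00297 s = 10.8 Mbps.

10.8 Mbps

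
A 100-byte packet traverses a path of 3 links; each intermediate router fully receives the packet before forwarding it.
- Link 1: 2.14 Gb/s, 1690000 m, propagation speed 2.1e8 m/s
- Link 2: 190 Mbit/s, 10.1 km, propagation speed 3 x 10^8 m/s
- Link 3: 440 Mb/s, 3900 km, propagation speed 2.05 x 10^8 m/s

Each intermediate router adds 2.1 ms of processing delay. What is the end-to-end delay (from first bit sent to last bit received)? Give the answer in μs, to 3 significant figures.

31300 μs

L = 100 × 8 = 800 bits.
Transmission delays (L/R per hop): 0.373832, 4.21053, 1.81818 μs; sum = 6.40254 μs.
Propagation delays (d/s per hop): 8047.62, 33.6667, 19024.4 μs; sum = 27105.7 μs.
Processing at 2 router(s): 2 × 2.1 ms = 4200 μs.
End-to-end = 31300 μs.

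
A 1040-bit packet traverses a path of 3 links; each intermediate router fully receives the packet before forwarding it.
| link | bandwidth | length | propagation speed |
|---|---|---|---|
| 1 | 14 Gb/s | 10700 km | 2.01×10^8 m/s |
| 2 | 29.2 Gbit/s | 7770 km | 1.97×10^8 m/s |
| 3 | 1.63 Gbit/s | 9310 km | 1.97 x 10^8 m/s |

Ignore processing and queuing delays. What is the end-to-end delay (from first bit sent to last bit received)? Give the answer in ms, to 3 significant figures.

140 ms

Transmission delays (L/R per hop): 7.42857e-05, 3.56164e-05, 0.000638037 ms; sum = 0.000747939 ms.
Propagation delays (d/s per hop): 53.2338, 39.4416, 47.2589 ms; sum = 139.934 ms.
End-to-end = 140 ms.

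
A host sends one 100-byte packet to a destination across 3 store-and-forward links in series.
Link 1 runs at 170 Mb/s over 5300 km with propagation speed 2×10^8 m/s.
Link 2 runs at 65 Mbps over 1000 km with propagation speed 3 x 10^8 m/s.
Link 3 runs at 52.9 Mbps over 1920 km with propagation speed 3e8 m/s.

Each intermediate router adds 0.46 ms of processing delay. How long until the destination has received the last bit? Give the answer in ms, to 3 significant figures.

37.2 ms

L = 100 × 8 = 800 bits.
Transmission delays (L/R per hop): 0.00470588, 0.0123077, 0.0151229 ms; sum = 0.0321364 ms.
Propagation delays (d/s per hop): 26.5, 3.33333, 6.4 ms; sum = 36.2333 ms.
Processing at 2 router(s): 2 × 0.46 ms = 0.92 ms.
End-to-end = 37.2 ms.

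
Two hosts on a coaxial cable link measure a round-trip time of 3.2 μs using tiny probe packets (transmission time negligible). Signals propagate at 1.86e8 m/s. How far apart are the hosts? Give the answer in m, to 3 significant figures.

298 m

One-way propagation = RTT/2 = 1.6 μs.
d = s × t = 186000000 × 1.6e-06 = 298 m.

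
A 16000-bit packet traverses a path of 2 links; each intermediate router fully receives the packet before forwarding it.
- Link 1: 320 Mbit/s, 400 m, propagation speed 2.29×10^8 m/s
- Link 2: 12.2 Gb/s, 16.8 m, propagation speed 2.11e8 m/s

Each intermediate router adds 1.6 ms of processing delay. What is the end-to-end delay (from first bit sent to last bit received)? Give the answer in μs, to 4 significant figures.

1653 μs

Transmission delays (L/R per hop): 50, 1.31148 μs; sum = 51.3115 μs.
Propagation delays (d/s per hop): 1.74672, 0.0796209 μs; sum = 1.82635 μs.
Processing at 1 router(s): 1 × 1.6 ms = 1600 μs.
End-to-end = 1653 μs.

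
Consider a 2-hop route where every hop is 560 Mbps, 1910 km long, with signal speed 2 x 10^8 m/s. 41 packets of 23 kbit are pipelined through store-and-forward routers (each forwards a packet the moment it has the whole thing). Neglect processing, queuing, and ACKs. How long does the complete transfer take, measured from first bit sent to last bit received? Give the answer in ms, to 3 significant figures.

20.8 ms

Per-hop transmission t_tx = L/R = 23000/560000000 = 0.0410714 ms.
Per-hop propagation t_prop = 1910000/200000000 = 9.55 ms.
Pipeline fill: first packet needs 2·t_tx to clear all hops; remaining 40 packets each add one t_tx.
Total = (2+41-1)·t_tx + 2·t_prop = 42·0.0410714 + 2·9.55 = 20.8 ms.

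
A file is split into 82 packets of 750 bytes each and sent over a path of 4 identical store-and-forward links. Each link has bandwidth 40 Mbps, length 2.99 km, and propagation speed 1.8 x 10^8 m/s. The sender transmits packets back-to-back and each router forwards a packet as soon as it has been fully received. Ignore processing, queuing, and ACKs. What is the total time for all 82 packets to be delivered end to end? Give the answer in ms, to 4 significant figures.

12.82 ms

Per-hop transmission t_tx = L/R = 6000/40000000 = 0.15 ms.
Per-hop propagation t_prop = 2990/180000000 = 0.0166111 ms.
Pipeline fill: first packet needs 4·t_tx to clear all hops; remaining 81 packets each add one t_tx.
Total = (4+82-1)·t_tx + 4·t_prop = 85·0.15 + 4·0.0166111 = 12.82 ms.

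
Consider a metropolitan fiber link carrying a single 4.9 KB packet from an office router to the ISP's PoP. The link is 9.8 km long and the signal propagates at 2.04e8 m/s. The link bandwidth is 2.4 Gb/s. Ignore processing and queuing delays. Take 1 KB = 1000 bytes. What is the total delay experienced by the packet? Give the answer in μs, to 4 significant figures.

64.37 μs

L = 39200 bits.
Transmission delay = L/R = 39200 / 2400000000 = 16.3333 μs.
Propagation delay = d/s = 9800 m / 204000000 m/s = 48.0392 μs.
Total = 64.37 μs.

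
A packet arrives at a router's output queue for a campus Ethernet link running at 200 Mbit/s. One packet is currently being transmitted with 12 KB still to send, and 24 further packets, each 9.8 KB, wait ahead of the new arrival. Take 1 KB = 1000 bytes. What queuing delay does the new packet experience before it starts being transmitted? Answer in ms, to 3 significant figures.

Each queued packet: L/R = 78400/200000000 = 0.392 ms.
24 queued → 9.408 ms.
Plus remaining 96000 bits of current packet: 0.48 ms.
Queuing delay = 9.89 ms.

9.89 ms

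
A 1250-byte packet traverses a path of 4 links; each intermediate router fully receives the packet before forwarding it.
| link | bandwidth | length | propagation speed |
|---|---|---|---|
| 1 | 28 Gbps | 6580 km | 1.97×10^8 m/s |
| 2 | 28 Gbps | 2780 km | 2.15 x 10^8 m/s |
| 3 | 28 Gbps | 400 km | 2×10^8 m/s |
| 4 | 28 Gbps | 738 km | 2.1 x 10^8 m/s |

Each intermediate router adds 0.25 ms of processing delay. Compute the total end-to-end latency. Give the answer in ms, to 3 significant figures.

52.6 ms

L = 1250 × 8 = 10000 bits.
Transmission delay per hop = L/R = 10000/28000000000 = 0.000357143 ms; 4 hops → 0.00142857 ms.
Propagation delays (d/s per hop): 33.401, 12.9302, 2, 3.51429 ms; sum = 51.8455 ms.
Processing at 3 router(s): 3 × 0.25 ms = 0.75 ms.
End-to-end = 52.6 ms.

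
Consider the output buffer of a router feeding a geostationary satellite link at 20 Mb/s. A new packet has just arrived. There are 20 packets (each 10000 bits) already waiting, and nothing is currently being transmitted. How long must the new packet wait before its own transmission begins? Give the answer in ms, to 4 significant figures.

Each queued packet: L/R = 10000/20000000 = 0.5 ms.
20 queued → 10 ms.
Queuing delay = 10.00 ms.

10.00 ms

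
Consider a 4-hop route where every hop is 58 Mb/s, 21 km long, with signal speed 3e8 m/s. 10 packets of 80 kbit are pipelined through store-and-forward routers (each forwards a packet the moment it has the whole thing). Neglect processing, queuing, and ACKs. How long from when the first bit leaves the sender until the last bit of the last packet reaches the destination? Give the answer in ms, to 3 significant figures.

Per-hop transmission t_tx = L/R = 80000/58000000 = 1.37931 ms.
Per-hop propagation t_prop = 21000/300000000 = 0.07 ms.
Pipeline fill: first packet needs 4·t_tx to clear all hops; remaining 9 packets each add one t_tx.
Total = (4+10-1)·t_tx + 4·t_prop = 13·1.37931 + 4·0.07 = 18.2 ms.

18.2 ms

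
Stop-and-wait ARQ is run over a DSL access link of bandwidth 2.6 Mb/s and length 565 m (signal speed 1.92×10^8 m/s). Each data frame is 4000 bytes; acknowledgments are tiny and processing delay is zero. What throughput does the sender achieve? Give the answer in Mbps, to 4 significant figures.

t_tx = L/R = 32000/2600000 = 0.0123077 s.
t_prop = 565/192000000 = 2.94271e-06 s; RTT = 5.88542e-06 s.
Cycle = t_tx + RTT = 0.0123136 s.
Throughput = L / cycle = 32000 / 0.0123136 = 2.599 Mbps.

2.599 Mbps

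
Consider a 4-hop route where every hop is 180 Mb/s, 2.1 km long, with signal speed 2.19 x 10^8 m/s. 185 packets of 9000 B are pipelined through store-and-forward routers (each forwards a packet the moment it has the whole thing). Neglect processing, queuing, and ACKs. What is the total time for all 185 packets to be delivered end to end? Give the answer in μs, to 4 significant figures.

75240 μs

Per-hop transmission t_tx = L/R = 72000/180000000 = 400 μs.
Per-hop propagation t_prop = 2100/219000000 = 9.58904 μs.
Pipeline fill: first packet needs 4·t_tx to clear all hops; remaining 184 packets each add one t_tx.
Total = (4+185-1)·t_tx + 4·t_prop = 188·400 + 4·9.58904 = 75240 μs.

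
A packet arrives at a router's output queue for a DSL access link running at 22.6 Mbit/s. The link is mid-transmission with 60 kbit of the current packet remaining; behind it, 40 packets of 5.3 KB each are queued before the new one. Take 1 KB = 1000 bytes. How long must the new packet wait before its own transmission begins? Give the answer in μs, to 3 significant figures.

Each queued packet: L/R = 42400/22600000 = 1876.11 μs.
40 queued → 75044.2 μs.
Plus remaining 60000 bits of current packet: 2654.87 μs.
Queuing delay = 77700 μs.

77700 μs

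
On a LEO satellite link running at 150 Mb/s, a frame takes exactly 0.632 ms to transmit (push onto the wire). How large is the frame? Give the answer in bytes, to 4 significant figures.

L = R × t_tx = 150000000 b/s × 0.000632 s = 94800 bits.
In bytes: 94800 / 8 = 11850 bytes.

11850 bytes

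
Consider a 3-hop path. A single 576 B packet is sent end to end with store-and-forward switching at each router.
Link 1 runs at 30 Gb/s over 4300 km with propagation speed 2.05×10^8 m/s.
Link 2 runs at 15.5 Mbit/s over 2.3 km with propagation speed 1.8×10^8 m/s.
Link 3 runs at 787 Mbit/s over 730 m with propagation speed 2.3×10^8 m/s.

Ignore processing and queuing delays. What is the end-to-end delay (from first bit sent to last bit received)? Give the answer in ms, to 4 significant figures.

21.29 ms

L = 576 × 8 = 4608 bits.
Transmission delays (L/R per hop): 0.0001536, 0.29729, 0.00585515 ms; sum = 0.303299 ms.
Propagation delays (d/s per hop): 20.9756, 0.0127778, 0.00317391 ms; sum = 20.9916 ms.
End-to-end = 21.29 ms.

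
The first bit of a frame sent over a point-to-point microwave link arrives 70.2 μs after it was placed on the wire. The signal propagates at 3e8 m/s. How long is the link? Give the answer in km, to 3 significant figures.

d = s × t_prop = 300000000 × 7.02e-05 = 21.1 km.

21.1 km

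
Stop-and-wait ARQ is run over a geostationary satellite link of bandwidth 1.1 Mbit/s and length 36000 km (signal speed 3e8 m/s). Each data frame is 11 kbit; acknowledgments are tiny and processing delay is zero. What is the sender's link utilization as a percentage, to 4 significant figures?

4.000 %

t_tx = L/R = 11000/1100000 = 0.01 s.
t_prop = 36000000/300000000 = 0.12 s; RTT = 0.24 s.
Cycle = t_tx + RTT = 0.25 s.
Utilization = t_tx / cycle = 0.01/0.25 = 4.000 %.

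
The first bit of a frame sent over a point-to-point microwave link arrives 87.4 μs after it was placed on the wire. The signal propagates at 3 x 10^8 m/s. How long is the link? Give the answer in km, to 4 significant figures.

26.22 km

d = s × t_prop = 300000000 × 8.74e-05 = 26.22 km.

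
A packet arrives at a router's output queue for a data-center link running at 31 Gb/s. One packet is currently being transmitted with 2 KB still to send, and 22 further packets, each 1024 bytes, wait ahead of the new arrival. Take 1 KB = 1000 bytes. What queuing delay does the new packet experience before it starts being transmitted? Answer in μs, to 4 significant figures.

Each queued packet: L/R = 8192/31000000000 = 0.264258 μs.
22 queued → 5.81368 μs.
Plus remaining 16000 bits of current packet: 0.516129 μs.
Queuing delay = 6.330 μs.

6.330 μs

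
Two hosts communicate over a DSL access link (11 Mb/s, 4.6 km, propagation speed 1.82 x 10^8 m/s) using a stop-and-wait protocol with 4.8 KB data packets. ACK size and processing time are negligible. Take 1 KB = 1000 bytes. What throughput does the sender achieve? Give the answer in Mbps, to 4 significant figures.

t_tx = L/R = 38400/11000000 = 0.00349091 s.
t_prop = 4600/182000000 = 2.52747e-05 s; RTT = 5.05495e-05 s.
Cycle = t_tx + RTT = 0.00354146 s.
Throughput = L / cycle = 38400 / 0.00354146 = 10.84 Mbps.

10.84 Mbps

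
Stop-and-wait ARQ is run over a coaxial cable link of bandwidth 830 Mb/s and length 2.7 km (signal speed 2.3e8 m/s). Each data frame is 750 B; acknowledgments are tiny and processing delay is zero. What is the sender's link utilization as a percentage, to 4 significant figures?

23.54 %

t_tx = L/R = 6000/830000000 = 7.22892e-06 s.
t_prop = 2700/2.3e+08 = 1.17391e-05 s; RTT = 2.34783e-05 s.
Cycle = t_tx + RTT = 3.07072e-05 s.
Utilization = t_tx / cycle = 7.22892e-06/3.07072e-05 = 23.54 %.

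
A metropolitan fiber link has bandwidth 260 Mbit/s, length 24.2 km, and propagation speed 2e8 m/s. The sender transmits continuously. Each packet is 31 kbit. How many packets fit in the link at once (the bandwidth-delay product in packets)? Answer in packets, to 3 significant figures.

Propagation delay = 24200 / 200000000 = 0.000121 s.
BDP = R × t_prop = 260000000 × 0.000121 = 31460 bits.
In packets of 31000 bits: 1.01 packets.

1.01 packets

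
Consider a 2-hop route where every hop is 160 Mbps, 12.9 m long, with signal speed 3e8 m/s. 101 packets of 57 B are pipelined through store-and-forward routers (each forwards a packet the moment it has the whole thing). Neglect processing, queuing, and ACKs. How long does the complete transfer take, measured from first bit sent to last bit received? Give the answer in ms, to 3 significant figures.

0.291 ms

Per-hop transmission t_tx = L/R = 456/160000000 = 0.00285 ms.
Per-hop propagation t_prop = 12.9/300000000 = 4.3e-05 ms.
Pipeline fill: first packet needs 2·t_tx to clear all hops; remaining 100 packets each add one t_tx.
Total = (2+101-1)·t_tx + 2·t_prop = 102·0.00285 + 2·4.3e-05 = 0.291 ms.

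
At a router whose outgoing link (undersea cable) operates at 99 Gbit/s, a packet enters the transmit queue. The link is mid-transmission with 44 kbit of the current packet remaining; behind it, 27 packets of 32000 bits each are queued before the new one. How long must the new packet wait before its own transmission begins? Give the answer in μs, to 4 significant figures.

9.172 μs

Each queued packet: L/R = 32000/99000000000 = 0.323232 μs.
27 queued → 8.72727 μs.
Plus remaining 44000 bits of current packet: 0.444444 μs.
Queuing delay = 9.172 μs.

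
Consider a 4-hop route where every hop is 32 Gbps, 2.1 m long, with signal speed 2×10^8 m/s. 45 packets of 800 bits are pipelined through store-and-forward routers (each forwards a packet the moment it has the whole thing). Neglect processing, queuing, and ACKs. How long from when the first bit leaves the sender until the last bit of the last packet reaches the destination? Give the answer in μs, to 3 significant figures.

Per-hop transmission t_tx = L/R = 800/32000000000 = 0.025 μs.
Per-hop propagation t_prop = 2.1/200000000 = 0.0105 μs.
Pipeline fill: first packet needs 4·t_tx to clear all hops; remaining 44 packets each add one t_tx.
Total = (4+45-1)·t_tx + 4·t_prop = 48·0.025 + 4·0.0105 = 1.24 μs.

1.24 μs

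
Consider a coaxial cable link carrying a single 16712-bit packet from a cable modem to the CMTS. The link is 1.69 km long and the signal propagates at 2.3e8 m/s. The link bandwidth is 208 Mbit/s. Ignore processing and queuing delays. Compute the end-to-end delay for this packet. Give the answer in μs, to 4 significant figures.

Transmission delay = L/R = 16712 / 208000000 = 80.3462 μs.
Propagation delay = d/s = 1690 m / 2.3e+08 m/s = 7.34783 μs.
Total = 87.69 μs.

87.69 μs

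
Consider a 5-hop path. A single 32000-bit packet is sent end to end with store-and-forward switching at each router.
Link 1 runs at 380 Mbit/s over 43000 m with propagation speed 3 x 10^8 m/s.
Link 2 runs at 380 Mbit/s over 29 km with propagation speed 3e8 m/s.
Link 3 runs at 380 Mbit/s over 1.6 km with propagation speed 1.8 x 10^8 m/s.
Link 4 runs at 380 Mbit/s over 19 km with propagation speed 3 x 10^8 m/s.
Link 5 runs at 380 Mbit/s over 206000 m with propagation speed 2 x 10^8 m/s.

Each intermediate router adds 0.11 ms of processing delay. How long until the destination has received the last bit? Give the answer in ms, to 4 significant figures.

Transmission delay per hop = L/R = 32000/380000000 = 0.0842105 ms; 5 hops → 0.421053 ms.
Propagation delays (d/s per hop): 0.143333, 0.0966667, 0.00888889, 0.0633333, 1.03 ms; sum = 1.34222 ms.
Processing at 4 router(s): 4 × 0.11 ms = 0.44 ms.
End-to-end = 2.203 ms.

2.203 ms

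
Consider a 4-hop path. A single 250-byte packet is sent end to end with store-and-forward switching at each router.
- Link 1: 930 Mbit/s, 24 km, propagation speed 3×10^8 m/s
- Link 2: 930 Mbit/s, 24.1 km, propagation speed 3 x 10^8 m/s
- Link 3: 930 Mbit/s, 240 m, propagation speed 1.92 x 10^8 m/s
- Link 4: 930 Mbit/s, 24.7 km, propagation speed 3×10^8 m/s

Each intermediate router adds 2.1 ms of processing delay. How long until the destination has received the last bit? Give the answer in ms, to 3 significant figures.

6.55 ms

L = 250 × 8 = 2000 bits.
Transmission delay per hop = L/R = 2000/930000000 = 0.00215054 ms; 4 hops → 0.00860215 ms.
Propagation delays (d/s per hop): 0.08, 0.0803333, 0.00125, 0.0823333 ms; sum = 0.243917 ms.
Processing at 3 router(s): 3 × 2.1 ms = 6.3 ms.
End-to-end = 6.55 ms.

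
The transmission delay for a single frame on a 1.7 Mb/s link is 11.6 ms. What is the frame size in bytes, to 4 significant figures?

2465 bytes

L = R × t_tx = 1700000 b/s × 0.0116 s = 19720 bits.
In bytes: 19720 / 8 = 2465 bytes.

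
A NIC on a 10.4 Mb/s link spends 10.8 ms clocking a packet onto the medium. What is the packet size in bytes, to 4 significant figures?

L = R × t_tx = 10400000 b/s × 0.0108 s = 112320 bits.
In bytes: 112320 / 8 = 14040 bytes.

14040 bytes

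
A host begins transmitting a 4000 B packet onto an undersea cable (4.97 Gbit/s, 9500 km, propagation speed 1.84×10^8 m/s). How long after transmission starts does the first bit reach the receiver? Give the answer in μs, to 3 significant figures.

51600 μs

First bit experiences only propagation delay: d/s = 9500000/184000000 = 51600 μs.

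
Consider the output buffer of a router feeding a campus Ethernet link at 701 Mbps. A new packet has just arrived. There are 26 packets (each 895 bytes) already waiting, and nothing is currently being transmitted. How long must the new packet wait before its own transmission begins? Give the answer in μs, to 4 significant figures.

265.6 μs

Each queued packet: L/R = 7160/701000000 = 10.214 μs.
26 queued → 265.563 μs.
Queuing delay = 265.6 μs.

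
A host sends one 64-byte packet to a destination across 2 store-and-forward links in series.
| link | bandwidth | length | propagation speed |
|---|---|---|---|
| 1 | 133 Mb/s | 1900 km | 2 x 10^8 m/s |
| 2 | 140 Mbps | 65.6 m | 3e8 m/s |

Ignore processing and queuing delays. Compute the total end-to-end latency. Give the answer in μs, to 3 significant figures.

9510 μs

L = 64 × 8 = 512 bits.
Transmission delays (L/R per hop): 3.84962, 3.65714 μs; sum = 7.50677 μs.
Propagation delays (d/s per hop): 9500, 0.218667 μs; sum = 9500.22 μs.
End-to-end = 9510 μs.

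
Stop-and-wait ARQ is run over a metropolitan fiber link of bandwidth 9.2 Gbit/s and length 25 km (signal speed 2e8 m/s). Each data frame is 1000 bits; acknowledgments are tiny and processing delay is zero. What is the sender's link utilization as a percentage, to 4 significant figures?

t_tx = L/R = 1000/9200000000 = 1.08696e-07 s.
t_prop = 25000/200000000 = 0.000125 s; RTT = 0.00025 s.
Cycle = t_tx + RTT = 0.000250109 s.
Utilization = t_tx / cycle = 1.08696e-07/0.000250109 = 0.04346 %.

0.04346 %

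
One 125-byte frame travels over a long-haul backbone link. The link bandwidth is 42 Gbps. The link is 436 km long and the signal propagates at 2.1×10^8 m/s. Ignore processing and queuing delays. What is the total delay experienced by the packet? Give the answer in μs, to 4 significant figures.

2076 μs

L = 125 × 8 = 1000 bits.
Transmission delay = L/R = 1000 / 42000000000 = 0.0238095 μs.
Propagation delay = d/s = 436000 m / 210000000 m/s = 2076.19 μs.
Total = 2076 μs.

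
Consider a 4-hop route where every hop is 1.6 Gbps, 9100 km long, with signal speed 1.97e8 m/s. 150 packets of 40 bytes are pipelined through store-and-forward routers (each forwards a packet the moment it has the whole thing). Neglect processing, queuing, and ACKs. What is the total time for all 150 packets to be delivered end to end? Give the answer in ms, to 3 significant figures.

185 ms

Per-hop transmission t_tx = L/R = 320/1600000000 = 0.0002 ms.
Per-hop propagation t_prop = 9100000/197000000 = 46.1929 ms.
Pipeline fill: first packet needs 4·t_tx to clear all hops; remaining 149 packets each add one t_tx.
Total = (4+150-1)·t_tx + 4·t_prop = 153·0.0002 + 4·46.1929 = 185 ms.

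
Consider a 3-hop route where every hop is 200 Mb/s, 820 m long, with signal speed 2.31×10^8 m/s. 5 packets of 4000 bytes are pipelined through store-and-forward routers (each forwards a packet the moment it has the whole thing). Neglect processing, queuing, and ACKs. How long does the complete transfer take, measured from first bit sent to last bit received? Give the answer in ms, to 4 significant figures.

Per-hop transmission t_tx = L/R = 32000/200000000 = 0.16 ms.
Per-hop propagation t_prop = 820/231000000 = 0.00354978 ms.
Pipeline fill: first packet needs 3·t_tx to clear all hops; remaining 4 packets each add one t_tx.
Total = (3+5-1)·t_tx + 3·t_prop = 7·0.16 + 3·0.00354978 = 1.131 ms.

1.131 ms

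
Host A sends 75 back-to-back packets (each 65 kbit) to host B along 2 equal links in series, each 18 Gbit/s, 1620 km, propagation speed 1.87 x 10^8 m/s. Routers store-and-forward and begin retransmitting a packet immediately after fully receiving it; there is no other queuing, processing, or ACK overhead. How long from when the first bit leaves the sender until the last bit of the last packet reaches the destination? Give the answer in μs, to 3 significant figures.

17600 μs

Per-hop transmission t_tx = L/R = 65000/18000000000 = 3.61111 μs.
Per-hop propagation t_prop = 1620000/187000000 = 8663.1 μs.
Pipeline fill: first packet needs 2·t_tx to clear all hops; remaining 74 packets each add one t_tx.
Total = (2+75-1)·t_tx + 2·t_prop = 76·3.61111 + 2·8663.1 = 17600 μs.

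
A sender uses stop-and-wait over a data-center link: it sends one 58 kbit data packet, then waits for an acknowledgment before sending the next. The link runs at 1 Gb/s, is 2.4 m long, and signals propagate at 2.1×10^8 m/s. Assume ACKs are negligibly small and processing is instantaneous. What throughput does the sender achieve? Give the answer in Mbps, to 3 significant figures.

t_tx = L/R = 58000/1000000000 = 5.8e-05 s.
t_prop = 2.4/210000000 = 1.14286e-08 s; RTT = 2.28571e-08 s.
Cycle = t_tx + RTT = 5.80229e-05 s.
Throughput = L / cycle = 58000 / 5.80229e-05 = 1000 Mbps.

1000 Mbps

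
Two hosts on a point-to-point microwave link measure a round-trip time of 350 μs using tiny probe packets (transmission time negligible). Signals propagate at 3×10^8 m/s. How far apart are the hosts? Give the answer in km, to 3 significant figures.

One-way propagation = RTT/2 = 175 μs.
d = s × t = 300000000 × 0.000175 = 52.5 km.

52.5 km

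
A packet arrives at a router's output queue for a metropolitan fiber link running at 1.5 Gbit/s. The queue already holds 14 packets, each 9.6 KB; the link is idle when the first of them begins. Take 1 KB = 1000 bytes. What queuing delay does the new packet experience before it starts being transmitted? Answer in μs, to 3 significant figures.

Each queued packet: L/R = 76800/1500000000 = 51.2 μs.
14 queued → 716.8 μs.
Queuing delay = 717 μs.

717 μs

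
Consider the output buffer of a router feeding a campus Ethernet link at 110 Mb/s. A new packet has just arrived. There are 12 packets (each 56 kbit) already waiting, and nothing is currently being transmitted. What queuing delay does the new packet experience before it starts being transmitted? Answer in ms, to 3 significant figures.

Each queued packet: L/R = 56000/110000000 = 0.509091 ms.
12 queued → 6.10909 ms.
Queuing delay = 6.11 ms.

6.11 ms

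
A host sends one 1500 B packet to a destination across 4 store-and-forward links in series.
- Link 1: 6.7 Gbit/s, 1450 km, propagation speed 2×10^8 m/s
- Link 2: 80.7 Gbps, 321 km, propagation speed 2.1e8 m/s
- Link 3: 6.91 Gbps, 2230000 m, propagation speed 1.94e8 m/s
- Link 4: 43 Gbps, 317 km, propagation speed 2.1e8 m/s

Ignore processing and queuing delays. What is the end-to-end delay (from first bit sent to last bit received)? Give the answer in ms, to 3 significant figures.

L = 1500 × 8 = 12000 bits.
Transmission delays (L/R per hop): 0.00179104, 0.000148699, 0.00173661, 0.00027907 ms; sum = 0.00395543 ms.
Propagation delays (d/s per hop): 7.25, 1.52857, 11.4948, 1.50952 ms; sum = 21.7829 ms.
End-to-end = 21.8 ms.

21.8 ms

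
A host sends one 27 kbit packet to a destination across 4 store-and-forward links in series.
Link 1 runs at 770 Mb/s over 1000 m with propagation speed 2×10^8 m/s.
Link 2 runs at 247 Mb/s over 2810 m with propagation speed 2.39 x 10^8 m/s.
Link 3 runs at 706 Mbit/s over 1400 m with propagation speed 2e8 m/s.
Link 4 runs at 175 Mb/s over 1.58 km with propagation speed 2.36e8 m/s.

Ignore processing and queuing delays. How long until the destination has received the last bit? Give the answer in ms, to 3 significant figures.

L = 27000 bits.
Transmission delays (L/R per hop): 0.0350649, 0.109312, 0.0382436, 0.154286 ms; sum = 0.336906 ms.
Propagation delays (d/s per hop): 0.005, 0.0117573, 0.007, 0.00669492 ms; sum = 0.0304522 ms.
End-to-end = 0.367 ms.

0.367 ms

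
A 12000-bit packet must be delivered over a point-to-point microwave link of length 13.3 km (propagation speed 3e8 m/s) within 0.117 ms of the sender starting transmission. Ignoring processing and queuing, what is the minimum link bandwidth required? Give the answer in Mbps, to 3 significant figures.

165 Mbps

Propagation delay = 13300 / 300000000 = 0.0443333 ms.
Transmission budget = 0.117 − 0.0443333 = 0.0726667 ms.
R ≥ L / t_tx = 12000 bits / 7.26667e-05 s = 165 Mbps.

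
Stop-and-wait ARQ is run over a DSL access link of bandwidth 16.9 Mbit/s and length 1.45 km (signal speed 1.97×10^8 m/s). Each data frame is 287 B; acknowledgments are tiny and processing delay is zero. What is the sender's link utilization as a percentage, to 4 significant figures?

90.22 %

t_tx = L/R = 2296/16900000 = 0.000135858 s.
t_prop = 1450/197000000 = 7.36041e-06 s; RTT = 1.47208e-05 s.
Cycle = t_tx + RTT = 0.000150579 s.
Utilization = t_tx / cycle = 0.000135858/0.000150579 = 90.22 %.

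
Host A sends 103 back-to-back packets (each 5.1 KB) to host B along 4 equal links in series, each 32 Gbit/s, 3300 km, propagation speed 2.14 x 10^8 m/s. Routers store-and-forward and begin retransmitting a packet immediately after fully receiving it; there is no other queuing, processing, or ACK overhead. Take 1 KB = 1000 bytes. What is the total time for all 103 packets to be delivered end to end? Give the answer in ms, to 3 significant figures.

Per-hop transmission t_tx = L/R = 40800/32000000000 = 0.001275 ms.
Per-hop propagation t_prop = 3300000/214000000 = 15.4206 ms.
Pipeline fill: first packet needs 4·t_tx to clear all hops; remaining 102 packets each add one t_tx.
Total = (4+103-1)·t_tx + 4·t_prop = 106·0.001275 + 4·15.4206 = 61.8 ms.

61.8 ms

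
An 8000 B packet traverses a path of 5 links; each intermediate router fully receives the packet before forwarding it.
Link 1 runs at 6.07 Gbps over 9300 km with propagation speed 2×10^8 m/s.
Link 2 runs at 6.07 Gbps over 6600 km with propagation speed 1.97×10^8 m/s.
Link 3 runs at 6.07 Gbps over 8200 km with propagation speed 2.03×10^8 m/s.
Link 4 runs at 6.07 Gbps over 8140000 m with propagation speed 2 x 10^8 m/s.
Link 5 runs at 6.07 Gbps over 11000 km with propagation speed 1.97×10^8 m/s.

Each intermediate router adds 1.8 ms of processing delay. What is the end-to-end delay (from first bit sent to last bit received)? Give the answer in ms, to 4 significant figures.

224.2 ms

L = 8000 × 8 = 64000 bits.
Transmission delay per hop = L/R = 64000/6070000000 = 0.0105437 ms; 5 hops → 0.0527183 ms.
Propagation delays (d/s per hop): 46.5, 33.5025, 40.3941, 40.7, 55.8376 ms; sum = 216.934 ms.
Processing at 4 router(s): 4 × 1.8 ms = 7.2 ms.
End-to-end = 224.2 ms.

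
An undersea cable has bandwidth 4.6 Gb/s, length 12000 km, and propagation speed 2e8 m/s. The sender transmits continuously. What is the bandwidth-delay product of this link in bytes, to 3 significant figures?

34500000 bytes

Propagation delay = 12000000 / 200000000 = 0.06 s.
BDP = R × t_prop = 4600000000 × 0.06 = 276000000 bits.
In bytes: 276000000/8 = 34500000 bytes.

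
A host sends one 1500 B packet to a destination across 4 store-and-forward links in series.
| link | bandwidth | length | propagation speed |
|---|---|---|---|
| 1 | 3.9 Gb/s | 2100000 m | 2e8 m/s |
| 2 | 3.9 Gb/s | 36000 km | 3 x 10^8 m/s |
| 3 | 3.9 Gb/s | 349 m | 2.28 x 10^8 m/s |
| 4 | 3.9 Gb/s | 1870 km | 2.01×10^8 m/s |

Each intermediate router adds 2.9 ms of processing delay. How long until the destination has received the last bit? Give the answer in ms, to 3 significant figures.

149 ms

L = 1500 × 8 = 12000 bits.
Transmission delay per hop = L/R = 12000/3900000000 = 0.00307692 ms; 4 hops → 0.0123077 ms.
Propagation delays (d/s per hop): 10.5, 120, 0.0015307, 9.30348 ms; sum = 139.805 ms.
Processing at 3 router(s): 3 × 2.9 ms = 8.7 ms.
End-to-end = 149 ms.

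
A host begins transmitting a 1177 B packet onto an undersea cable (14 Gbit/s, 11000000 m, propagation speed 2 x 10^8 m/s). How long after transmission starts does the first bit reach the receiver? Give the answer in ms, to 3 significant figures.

First bit experiences only propagation delay: d/s = 11000000/200000000 = 55.0 ms.

55.0 ms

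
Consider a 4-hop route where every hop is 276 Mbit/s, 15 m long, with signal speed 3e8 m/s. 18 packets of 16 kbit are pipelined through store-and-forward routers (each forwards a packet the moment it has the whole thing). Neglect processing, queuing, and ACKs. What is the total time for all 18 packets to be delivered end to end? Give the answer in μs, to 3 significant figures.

Per-hop transmission t_tx = L/R = 16000/276000000 = 57.971 μs.
Per-hop propagation t_prop = 15/300000000 = 0.05 μs.
Pipeline fill: first packet needs 4·t_tx to clear all hops; remaining 17 packets each add one t_tx.
Total = (4+18-1)·t_tx + 4·t_prop = 21·57.971 + 4·0.05 = 1220 μs.

1220 μs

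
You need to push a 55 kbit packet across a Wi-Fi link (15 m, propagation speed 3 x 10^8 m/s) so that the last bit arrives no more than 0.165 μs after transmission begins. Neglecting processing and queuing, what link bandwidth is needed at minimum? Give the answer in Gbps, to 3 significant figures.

478 Gbps

Propagation delay = 15 / 300000000 = 0.05 μs.
Transmission budget = 0.165 − 0.05 = 0.115 μs.
R ≥ L / t_tx = 55000 bits / 1.15e-07 s = 478 Gbps.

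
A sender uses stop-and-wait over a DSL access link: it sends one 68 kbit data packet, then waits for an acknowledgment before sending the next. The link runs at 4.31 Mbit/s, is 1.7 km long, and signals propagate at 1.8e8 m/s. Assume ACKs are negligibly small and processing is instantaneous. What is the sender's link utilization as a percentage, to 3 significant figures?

99.9 %

t_tx = L/R = 68000/4310000 = 0.0157773 s.
t_prop = 1700/180000000 = 9.44444e-06 s; RTT = 1.88889e-05 s.
Cycle = t_tx + RTT = 0.0157962 s.
Utilization = t_tx / cycle = 0.0157773/0.0157962 = 99.9 %.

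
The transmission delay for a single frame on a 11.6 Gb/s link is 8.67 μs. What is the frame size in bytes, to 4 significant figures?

L = R × t_tx = 11600000000 b/s × 8.67e-06 s = 100572 bits.
In bytes: 100572 / 8 = 12570 bytes.

12570 bytes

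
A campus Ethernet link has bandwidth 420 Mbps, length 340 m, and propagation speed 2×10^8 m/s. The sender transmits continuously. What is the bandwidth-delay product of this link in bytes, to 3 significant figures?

89.3 bytes

Propagation delay = 340 / 200000000 = 1.7e-06 s.
BDP = R × t_prop = 420000000 × 1.7e-06 = 714 bits.
In bytes: 714/8 = 89.3 bytes.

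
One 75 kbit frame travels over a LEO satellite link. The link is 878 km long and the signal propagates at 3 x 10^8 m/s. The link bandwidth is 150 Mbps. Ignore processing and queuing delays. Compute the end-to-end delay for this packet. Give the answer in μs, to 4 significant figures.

L = 75000 bits.
Transmission delay = L/R = 75000 / 150000000 = 500 μs.
Propagation delay = d/s = 878000 m / 300000000 m/s = 2926.67 μs.
Total = 3427 μs.

3427 μs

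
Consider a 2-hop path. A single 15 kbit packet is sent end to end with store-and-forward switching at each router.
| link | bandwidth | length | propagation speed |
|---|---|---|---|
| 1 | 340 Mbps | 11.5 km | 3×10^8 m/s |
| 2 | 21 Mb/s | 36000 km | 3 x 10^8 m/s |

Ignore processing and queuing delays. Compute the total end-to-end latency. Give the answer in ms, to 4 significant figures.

120.8 ms

L = 15000 bits.
Transmission delays (L/R per hop): 0.0441176, 0.714286 ms; sum = 0.758403 ms.
Propagation delays (d/s per hop): 0.0383333, 120 ms; sum = 120.038 ms.
End-to-end = 120.8 ms.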